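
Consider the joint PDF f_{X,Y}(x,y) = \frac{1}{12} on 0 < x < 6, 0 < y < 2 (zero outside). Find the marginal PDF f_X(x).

f_X(x) = ∫_0^2 f(x,y) dy
= ∫_0^2 \frac{1}{12} dy
= \frac{1}{6} for 0 < x < 6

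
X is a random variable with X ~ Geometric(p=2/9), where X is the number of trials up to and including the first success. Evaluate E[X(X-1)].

E[X(X-1)] = E[X² - X] = E[X²] - E[X]
E[X] = \frac{9}{2}
E[X²] = Var(X) + (E[X])² = \frac{63}{4} + (\frac{9}{2})² = 36
E[X(X-1)] = 36 - \frac{9}{2} = \frac{63}{2}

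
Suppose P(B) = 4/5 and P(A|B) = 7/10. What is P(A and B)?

By definition, P(A|B) = P(A ∩ B) / P(B)
So P(A ∩ B) = P(A|B) × P(B)
= 7/10 × 4/5
= 14/25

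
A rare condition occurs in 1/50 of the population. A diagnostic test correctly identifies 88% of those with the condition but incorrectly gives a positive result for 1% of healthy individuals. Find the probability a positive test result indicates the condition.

Let D = the rare event, + = positive/flagged.
P(D) = 1/50
P(+|D) = 88/100 = 22/25
P(+|D') = 1/100
P(+) = P(+|D)P(D) + P(+|D')P(D')
     = \frac{22}{25} × \frac{1}{50} + \frac{1}{100} × \frac{49}{50}
     = \frac{137}{5000}
P(D|+) = P(+|D)P(D)/P(+) = \frac{88}{137}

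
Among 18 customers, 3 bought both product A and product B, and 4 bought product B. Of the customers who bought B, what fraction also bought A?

P(A ∩ B) = 3/18 = 1/6
P(B) = 4/18 = 2/9
P(A|B) = P(A ∩ B) / P(B) = (1/6) / (2/9) = 3/4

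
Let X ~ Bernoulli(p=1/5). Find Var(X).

For X ~ Bernoulli(p=1/5):
Var(X) = \frac{4}{25}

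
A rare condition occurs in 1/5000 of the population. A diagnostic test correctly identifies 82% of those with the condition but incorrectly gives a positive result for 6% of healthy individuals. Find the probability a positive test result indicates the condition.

Let D = the rare event, + = positive/flagged.
P(D) = 1/5000
P(+|D) = 82/100 = 41/50
P(+|D') = 6/100 = 3/50
P(+) = P(+|D)P(D) + P(+|D')P(D')
     = \frac{41}{50} × \frac{1}{5000} + \frac{3}{50} × \frac{4999}{5000}
     = \frac{7519}{125000}
P(D|+) = P(+|D)P(D)/P(+) = \frac{41}{15038}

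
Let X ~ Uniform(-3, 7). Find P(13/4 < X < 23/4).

P(13/4 < X < 23/4) = ∫_{13/4}^{23/4} f(x) dx
where f(x) = \frac{1}{10}
= \frac{1}{4}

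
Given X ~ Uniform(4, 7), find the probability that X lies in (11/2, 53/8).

P(11/2 < X < 53/8) = ∫_{11/2}^{53/8} f(x) dx
where f(x) = \frac{1}{3}
= \frac{3}{8}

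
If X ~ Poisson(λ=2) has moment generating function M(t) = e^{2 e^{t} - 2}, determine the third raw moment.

To find E[X^3], compute M^(3)(0):
M^(1)(t) = 2 e^{t} e^{2 e^{t} - 2}
M^(2)(t) = 4 e^{2 t} e^{2 e^{t} - 2} + 2 e^{t} e^{2 e^{t} - 2}
M^(3)(t) = 8 e^{3 t} e^{2 e^{t} - 2} + 12 e^{2 t} e^{2 e^{t} - 2} + 2 e^{t} e^{2 e^{t} - 2}
M^(3)(0) = 22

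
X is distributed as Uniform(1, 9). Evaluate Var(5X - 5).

For X ~ Uniform(1, 9):
Var(X) = \frac{16}{3}
Var(5X - 5) = (5)² × Var(X) = 25 × \frac{16}{3} = \frac{400}{3}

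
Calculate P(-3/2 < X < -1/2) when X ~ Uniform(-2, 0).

P(-3/2 < X < -1/2) = ∫_{-3/2}^{-1/2} f(x) dx
where f(x) = \frac{1}{2}
= \frac{1}{2}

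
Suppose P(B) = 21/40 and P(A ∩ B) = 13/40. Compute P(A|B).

P(A|B) = P(A ∩ B) / P(B)
= (13/40) / (21/40)
= 13/21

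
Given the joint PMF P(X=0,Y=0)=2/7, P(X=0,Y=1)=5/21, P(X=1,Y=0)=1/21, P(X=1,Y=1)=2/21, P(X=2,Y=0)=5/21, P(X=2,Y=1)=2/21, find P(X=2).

P(X=2) = P(X=2,Y=0) + P(X=2,Y=1)
= 5/21 + 2/21
= 1/3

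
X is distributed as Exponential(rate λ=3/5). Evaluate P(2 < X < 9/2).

P(2 < X < 9/2) = ∫_{2}^{9/2} f(x) dx
where f(x) = \frac{3 e^{- \frac{3 x}{5}}}{5}
= - \frac{1}{e^{\frac{27}{10}}} + e^{- \frac{6}{5}}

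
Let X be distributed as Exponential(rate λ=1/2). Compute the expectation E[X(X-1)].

E[X(X-1)] = E[X² - X] = E[X²] - E[X]
E[X] = 2
E[X²] = Var(X) + (E[X])² = 4 + (2)² = 8
E[X(X-1)] = 8 - 2 = 6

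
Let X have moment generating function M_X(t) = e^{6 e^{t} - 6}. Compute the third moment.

To find E[X^3], compute M^(3)(0):
M^(1)(t) = 6 e^{t} e^{6 e^{t} - 6}
M^(2)(t) = 36 e^{2 t} e^{6 e^{t} - 6} + 6 e^{t} e^{6 e^{t} - 6}
M^(3)(t) = 216 e^{3 t} e^{6 e^{t} - 6} + 108 e^{2 t} e^{6 e^{t} - 6} + 6 e^{t} e^{6 e^{t} - 6}
M^(3)(0) = 330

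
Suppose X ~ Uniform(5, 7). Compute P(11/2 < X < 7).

P(11/2 < X < 7) = ∫_{11/2}^{7} f(x) dx
where f(x) = \frac{1}{2}
= \frac{3}{4}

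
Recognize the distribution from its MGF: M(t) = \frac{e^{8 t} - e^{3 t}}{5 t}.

The MGF M(t) = \frac{e^{8 t} - e^{3 t}}{5 t} is the standard form for the Uniform distribution.
Comparing with the known MGF formula identifies: Uniform(3, 8)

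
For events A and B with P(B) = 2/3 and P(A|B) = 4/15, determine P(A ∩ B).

By definition, P(A|B) = P(A ∩ B) / P(B)
So P(A ∩ B) = P(A|B) × P(B)
= 4/15 × 2/3
= 8/45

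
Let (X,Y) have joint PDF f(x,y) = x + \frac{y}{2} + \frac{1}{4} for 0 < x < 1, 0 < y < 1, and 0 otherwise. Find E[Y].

E[Y] = ∫_0^1 ∫_0^1 y × f(x,y) dx dy
= \frac{13}{24}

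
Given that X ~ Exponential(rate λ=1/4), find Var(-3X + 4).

For X ~ Exponential(rate λ=1/4):
Var(X) = 16
Var(-3X + 4) = (-3)² × Var(X) = 9 × 16 = 144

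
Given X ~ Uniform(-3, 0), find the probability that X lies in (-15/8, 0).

P(-15/8 < X < 0) = ∫_{-15/8}^{0} f(x) dx
where f(x) = \frac{1}{3}
= \frac{5}{8}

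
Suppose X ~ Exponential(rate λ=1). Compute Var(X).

For X ~ Exponential(rate λ=1):
Var(X) = 1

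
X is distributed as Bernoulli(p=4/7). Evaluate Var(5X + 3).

For X ~ Bernoulli(p=4/7):
Var(X) = \frac{12}{49}
Var(5X + 3) = (5)² × Var(X) = 25 × \frac{12}{49} = \frac{300}{49}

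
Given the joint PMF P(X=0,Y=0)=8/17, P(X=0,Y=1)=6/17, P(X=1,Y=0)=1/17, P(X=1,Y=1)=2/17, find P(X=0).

P(X=0) = P(X=0,Y=0) + P(X=0,Y=1)
= 8/17 + 6/17
= 14/17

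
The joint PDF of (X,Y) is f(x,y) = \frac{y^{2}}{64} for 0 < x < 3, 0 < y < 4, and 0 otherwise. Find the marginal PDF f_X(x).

f_X(x) = ∫_0^4 f(x,y) dy
= ∫_0^4 \frac{y^{2}}{64} dy
= \frac{1}{3} for 0 < x < 3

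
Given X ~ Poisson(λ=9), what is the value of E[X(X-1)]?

E[X(X-1)] = E[X² - X] = E[X²] - E[X]
E[X] = 9
E[X²] = Var(X) + (E[X])² = 9 + (9)² = 90
E[X(X-1)] = 90 - 9 = 81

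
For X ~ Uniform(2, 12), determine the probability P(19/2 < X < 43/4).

P(19/2 < X < 43/4) = ∫_{19/2}^{43/4} f(x) dx
where f(x) = \frac{1}{10}
= \frac{1}{8}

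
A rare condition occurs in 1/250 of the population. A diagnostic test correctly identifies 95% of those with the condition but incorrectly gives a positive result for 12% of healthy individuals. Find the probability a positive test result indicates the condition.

Let D = the rare event, + = positive/flagged.
P(D) = 1/250
P(+|D) = 95/100 = 19/20
P(+|D') = 12/100 = 3/25
P(+) = P(+|D)P(D) + P(+|D')P(D')
     = \frac{19}{20} × \frac{1}{250} + \frac{3}{25} × \frac{249}{250}
     = \frac{3083}{25000}
P(D|+) = P(+|D)P(D)/P(+) = \frac{95}{3083}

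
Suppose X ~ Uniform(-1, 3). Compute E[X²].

Using the identity E[X²] = Var(X) + (E[X])²:
E[X] = 1
Var(X) = \frac{4}{3}
E[X²] = \frac{4}{3} + (1)²
= \frac{7}{3}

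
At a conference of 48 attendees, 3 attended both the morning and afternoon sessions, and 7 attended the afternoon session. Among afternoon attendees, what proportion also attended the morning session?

P(A ∩ B) = 3/48 = 1/16
P(B) = 7/48
P(A|B) = P(A ∩ B) / P(B) = (1/16) / (7/48) = 3/7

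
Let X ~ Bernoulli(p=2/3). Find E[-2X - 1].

For X ~ Bernoulli(p=2/3):
E[X] = \frac{2}{3}
E[-2X - 1] = -2 × E[X] - 1 = - \frac{7}{3}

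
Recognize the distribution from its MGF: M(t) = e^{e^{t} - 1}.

The MGF M(t) = e^{e^{t} - 1} is the standard form for the Poisson distribution.
Comparing with the known MGF formula identifies: Poisson(λ=1)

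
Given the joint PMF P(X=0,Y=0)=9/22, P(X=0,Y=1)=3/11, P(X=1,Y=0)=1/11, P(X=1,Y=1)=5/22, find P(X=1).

P(X=1) = P(X=1,Y=0) + P(X=1,Y=1)
= 1/11 + 5/22
= 7/22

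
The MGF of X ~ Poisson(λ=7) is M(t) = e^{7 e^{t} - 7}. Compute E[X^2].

To find E[X^2], compute M^(2)(0):
M^(1)(t) = 7 e^{t} e^{7 e^{t} - 7}
M^(2)(t) = 49 e^{2 t} e^{7 e^{t} - 7} + 7 e^{t} e^{7 e^{t} - 7}
M^(2)(0) = 56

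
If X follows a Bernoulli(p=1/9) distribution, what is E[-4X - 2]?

For X ~ Bernoulli(p=1/9):
E[X] = \frac{1}{9}
E[-4X - 2] = -4 × E[X] - 2 = - \frac{22}{9}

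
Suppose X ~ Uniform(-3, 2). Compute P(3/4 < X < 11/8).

P(3/4 < X < 11/8) = ∫_{3/4}^{11/8} f(x) dx
where f(x) = \frac{1}{5}
= \frac{1}{8}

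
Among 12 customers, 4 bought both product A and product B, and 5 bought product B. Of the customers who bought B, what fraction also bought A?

P(A ∩ B) = 4/12 = 1/3
P(B) = 5/12
P(A|B) = P(A ∩ B) / P(B) = (1/3) / (5/12) = 4/5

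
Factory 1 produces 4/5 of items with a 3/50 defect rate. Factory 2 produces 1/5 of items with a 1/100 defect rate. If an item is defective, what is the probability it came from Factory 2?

Using Bayes' theorem:
P(F1) = 4/5, P(D|F1) = 3/50
P(F2) = 1/5, P(D|F2) = 1/100
P(D) = P(D|F1)P(F1) + P(D|F2)P(F2)
     = \frac{1}{20}
P(F2|D) = P(D|F2)P(F2) / P(D)
= \frac{1}{25}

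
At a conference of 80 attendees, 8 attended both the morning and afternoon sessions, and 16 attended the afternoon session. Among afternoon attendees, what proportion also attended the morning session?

P(A ∩ B) = 8/80 = 1/10
P(B) = 16/80 = 1/5
P(A|B) = P(A ∩ B) / P(B) = (1/10) / (1/5) = 1/2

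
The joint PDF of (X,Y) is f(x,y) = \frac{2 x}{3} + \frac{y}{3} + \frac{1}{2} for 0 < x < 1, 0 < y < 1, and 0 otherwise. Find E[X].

E[X] = ∫_0^1 ∫_0^1 x × f(x,y) dy dx
= ∫_0^1 ∫_0^1 x × (\frac{2 x}{3} + \frac{y}{3} + \frac{1}{2}) dy dx
= \frac{5}{9}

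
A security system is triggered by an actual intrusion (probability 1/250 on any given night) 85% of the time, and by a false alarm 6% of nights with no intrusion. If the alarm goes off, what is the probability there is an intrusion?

Let D = the rare event, + = positive/flagged.
P(D) = 1/250
P(+|D) = 85/100 = 17/20
P(+|D') = 6/100 = 3/50
P(+) = P(+|D)P(D) + P(+|D')P(D')
     = \frac{17}{20} × \frac{1}{250} + \frac{3}{50} × \frac{249}{250}
     = \frac{1579}{25000}
P(D|+) = P(+|D)P(D)/P(+) = \frac{85}{1579}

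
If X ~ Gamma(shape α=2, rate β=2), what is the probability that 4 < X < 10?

P(4 < X < 10) = ∫_{4}^{10} f(x) dx
where f(x) = 4 x e^{- 2 x}
= \frac{3 \left(-7 + 3 e^{12}\right)}{e^{20}}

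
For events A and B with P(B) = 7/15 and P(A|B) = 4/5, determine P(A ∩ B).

By definition, P(A|B) = P(A ∩ B) / P(B)
So P(A ∩ B) = P(A|B) × P(B)
= 4/5 × 7/15
= 28/75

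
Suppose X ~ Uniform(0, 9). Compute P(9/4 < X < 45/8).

P(9/4 < X < 45/8) = ∫_{9/4}^{45/8} f(x) dx
where f(x) = \frac{1}{9}
= \frac{3}{8}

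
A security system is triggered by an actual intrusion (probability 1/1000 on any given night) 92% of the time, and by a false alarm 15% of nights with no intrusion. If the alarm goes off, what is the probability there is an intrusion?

Let D = the rare event, + = positive/flagged.
P(D) = 1/1000
P(+|D) = 92/100 = 23/25
P(+|D') = 15/100 = 3/20
P(+) = P(+|D)P(D) + P(+|D')P(D')
     = \frac{23}{25} × \frac{1}{1000} + \frac{3}{20} × \frac{999}{1000}
     = \frac{15077}{100000}
P(D|+) = P(+|D)P(D)/P(+) = \frac{92}{15077}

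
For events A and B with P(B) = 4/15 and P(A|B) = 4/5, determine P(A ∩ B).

By definition, P(A|B) = P(A ∩ B) / P(B)
So P(A ∩ B) = P(A|B) × P(B)
= 4/5 × 4/15
= 16/75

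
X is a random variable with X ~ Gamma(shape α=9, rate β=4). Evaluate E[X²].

Using the identity E[X²] = Var(X) + (E[X])²:
E[X] = \frac{9}{4}
Var(X) = \frac{9}{16}
E[X²] = \frac{9}{16} + (\frac{9}{4})²
= \frac{45}{8}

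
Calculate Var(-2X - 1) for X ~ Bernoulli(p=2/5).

For X ~ Bernoulli(p=2/5):
Var(X) = \frac{6}{25}
Var(-2X - 1) = (-2)² × Var(X) = 4 × \frac{6}{25} = \frac{24}{25}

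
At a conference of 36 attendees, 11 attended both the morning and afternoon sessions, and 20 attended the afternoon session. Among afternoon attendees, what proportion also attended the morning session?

P(A ∩ B) = 11/36
P(B) = 20/36 = 5/9
P(A|B) = P(A ∩ B) / P(B) = (11/36) / (5/9) = 11/20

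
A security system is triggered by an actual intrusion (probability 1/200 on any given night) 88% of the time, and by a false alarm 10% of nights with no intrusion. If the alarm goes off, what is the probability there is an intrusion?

Let D = the rare event, + = positive/flagged.
P(D) = 1/200
P(+|D) = 88/100 = 22/25
P(+|D') = 10/100 = 1/10
P(+) = P(+|D)P(D) + P(+|D')P(D')
     = \frac{22}{25} × \frac{1}{200} + \frac{1}{10} × \frac{199}{200}
     = \frac{1039}{10000}
P(D|+) = P(+|D)P(D)/P(+) = \frac{44}{1039}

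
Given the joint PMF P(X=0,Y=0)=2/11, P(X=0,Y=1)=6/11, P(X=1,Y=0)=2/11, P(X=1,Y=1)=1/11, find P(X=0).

P(X=0) = P(X=0,Y=0) + P(X=0,Y=1)
= 2/11 + 6/11
= 8/11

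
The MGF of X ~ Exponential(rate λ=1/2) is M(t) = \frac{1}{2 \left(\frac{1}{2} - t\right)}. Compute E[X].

To find E[X], compute M^(1)(0):
M^(1)(t) = \frac{1}{2 \left(\frac{1}{2} - t\right)^{2}}
M^(1)(0) = 2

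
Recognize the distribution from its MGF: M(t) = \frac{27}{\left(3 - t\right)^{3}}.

The MGF M(t) = \frac{27}{\left(3 - t\right)^{3}} is the standard form for the Gamma distribution.
Comparing with the known MGF formula identifies: Gamma(shape α=3, rate β=3)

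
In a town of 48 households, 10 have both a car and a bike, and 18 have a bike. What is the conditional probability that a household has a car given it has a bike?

P(A ∩ B) = 10/48 = 5/24
P(B) = 18/48 = 3/8
P(A|B) = P(A ∩ B) / P(B) = (5/24) / (3/8) = 5/9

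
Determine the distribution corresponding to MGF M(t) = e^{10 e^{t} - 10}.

The MGF M(t) = e^{10 e^{t} - 10} is the standard form for the Poisson distribution.
Comparing with the known MGF formula identifies: Poisson(λ=10)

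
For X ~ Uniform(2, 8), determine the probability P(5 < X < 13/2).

P(5 < X < 13/2) = ∫_{5}^{13/2} f(x) dx
where f(x) = \frac{1}{6}
= \frac{1}{4}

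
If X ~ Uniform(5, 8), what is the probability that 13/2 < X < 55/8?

P(13/2 < X < 55/8) = ∫_{13/2}^{55/8} f(x) dx
where f(x) = \frac{1}{3}
= \frac{1}{8}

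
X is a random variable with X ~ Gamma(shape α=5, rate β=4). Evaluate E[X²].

Using the identity E[X²] = Var(X) + (E[X])²:
E[X] = \frac{5}{4}
Var(X) = \frac{5}{16}
E[X²] = \frac{5}{16} + (\frac{5}{4})²
= \frac{15}{8}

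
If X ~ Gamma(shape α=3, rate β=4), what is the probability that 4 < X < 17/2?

P(4 < X < 17/2) = ∫_{4}^{17/2} f(x) dx
where f(x) = 32 x^{2} e^{- 4 x}
= \frac{-613 + 145 e^{18}}{e^{34}}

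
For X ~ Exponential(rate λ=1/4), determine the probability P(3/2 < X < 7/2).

P(3/2 < X < 7/2) = ∫_{3/2}^{7/2} f(x) dx
where f(x) = \frac{e^{- \frac{x}{4}}}{4}
= - \frac{1 - e^{\frac{1}{2}}}{e^{\frac{7}{8}}}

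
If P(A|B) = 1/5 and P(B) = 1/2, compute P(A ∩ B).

By definition, P(A|B) = P(A ∩ B) / P(B)
So P(A ∩ B) = P(A|B) × P(B)
= 1/5 × 1/2
= 1/10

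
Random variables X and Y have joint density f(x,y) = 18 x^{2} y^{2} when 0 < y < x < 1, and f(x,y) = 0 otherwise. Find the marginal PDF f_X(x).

f_X(x) = ∫_0^x 18 x^{2} y^{2} dy = 6 x^{5}
for 0 < x < 1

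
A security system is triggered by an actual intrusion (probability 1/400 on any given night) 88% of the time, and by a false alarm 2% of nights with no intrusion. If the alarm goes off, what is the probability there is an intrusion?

Let D = the rare event, + = positive/flagged.
P(D) = 1/400
P(+|D) = 88/100 = 22/25
P(+|D') = 2/100 = 1/50
P(+) = P(+|D)P(D) + P(+|D')P(D')
     = \frac{22}{25} × \frac{1}{400} + \frac{1}{50} × \frac{399}{400}
     = \frac{443}{20000}
P(D|+) = P(+|D)P(D)/P(+) = \frac{44}{443}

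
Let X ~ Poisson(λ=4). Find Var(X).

For X ~ Poisson(λ=4):
Var(X) = 4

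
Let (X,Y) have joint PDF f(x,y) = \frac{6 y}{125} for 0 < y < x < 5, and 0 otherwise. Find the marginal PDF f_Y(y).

f_Y(y) = ∫_y^5 \frac{6 y}{125} dx = \frac{6 y \left(5 - y\right)}{125}
for 0 < y < 5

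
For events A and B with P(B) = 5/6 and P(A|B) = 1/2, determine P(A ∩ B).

By definition, P(A|B) = P(A ∩ B) / P(B)
So P(A ∩ B) = P(A|B) × P(B)
= 1/2 × 5/6
= 5/12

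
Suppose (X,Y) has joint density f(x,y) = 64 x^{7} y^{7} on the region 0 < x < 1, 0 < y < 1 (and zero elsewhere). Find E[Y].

E[Y] = ∫_0^1 ∫_0^1 y × f(x,y) dx dy
= \frac{8}{9}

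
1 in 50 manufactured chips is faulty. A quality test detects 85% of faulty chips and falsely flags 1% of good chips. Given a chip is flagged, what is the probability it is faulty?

Let D = the rare event, + = positive/flagged.
P(D) = 1/50
P(+|D) = 85/100 = 17/20
P(+|D') = 1/100
P(+) = P(+|D)P(D) + P(+|D')P(D')
     = \frac{17}{20} × \frac{1}{50} + \frac{1}{100} × \frac{49}{50}
     = \frac{67}{2500}
P(D|+) = P(+|D)P(D)/P(+) = \frac{85}{134}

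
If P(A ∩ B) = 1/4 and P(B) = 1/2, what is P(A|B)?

P(A|B) = P(A ∩ B) / P(B)
= (1/4) / (1/2)
= 1/2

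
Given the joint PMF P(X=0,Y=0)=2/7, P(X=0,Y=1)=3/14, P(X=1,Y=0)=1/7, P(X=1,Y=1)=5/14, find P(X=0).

P(X=0) = P(X=0,Y=0) + P(X=0,Y=1)
= 2/7 + 3/14
= 1/2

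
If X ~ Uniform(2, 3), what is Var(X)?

For X ~ Uniform(2, 3):
Var(X) = \frac{1}{12}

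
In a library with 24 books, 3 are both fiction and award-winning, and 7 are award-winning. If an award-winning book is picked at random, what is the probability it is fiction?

P(A ∩ B) = 3/24 = 1/8
P(B) = 7/24
P(A|B) = P(A ∩ B) / P(B) = (1/8) / (7/24) = 3/7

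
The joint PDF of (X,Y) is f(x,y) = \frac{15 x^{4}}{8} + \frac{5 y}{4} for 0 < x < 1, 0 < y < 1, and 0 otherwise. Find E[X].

E[X] = ∫_0^1 ∫_0^1 x × f(x,y) dy dx
= ∫_0^1 ∫_0^1 x × (\frac{15 x^{4}}{8} + \frac{5 y}{4}) dy dx
= \frac{5}{8}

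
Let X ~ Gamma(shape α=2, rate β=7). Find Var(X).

For X ~ Gamma(shape α=2, rate β=7):
Var(X) = \frac{2}{49}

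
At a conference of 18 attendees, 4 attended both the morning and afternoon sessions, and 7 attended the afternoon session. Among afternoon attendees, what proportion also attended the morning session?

P(A ∩ B) = 4/18 = 2/9
P(B) = 7/18
P(A|B) = P(A ∩ B) / P(B) = (2/9) / (7/18) = 4/7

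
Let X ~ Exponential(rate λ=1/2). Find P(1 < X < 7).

P(1 < X < 7) = ∫_{1}^{7} f(x) dx
where f(x) = \frac{e^{- \frac{x}{2}}}{2}
= - \frac{1 - e^{3}}{e^{\frac{7}{2}}}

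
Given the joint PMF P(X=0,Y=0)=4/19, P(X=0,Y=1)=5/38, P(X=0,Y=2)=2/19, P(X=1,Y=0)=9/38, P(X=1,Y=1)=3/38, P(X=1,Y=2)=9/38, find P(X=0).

P(X=0) = P(X=0,Y=0) + P(X=0,Y=1) + P(X=0,Y=2)
= 4/19 + 5/38 + 2/19
= 17/38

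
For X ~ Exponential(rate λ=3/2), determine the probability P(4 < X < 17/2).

P(4 < X < 17/2) = ∫_{4}^{17/2} f(x) dx
where f(x) = \frac{3 e^{- \frac{3 x}{2}}}{2}
= - \frac{1}{e^{\frac{51}{4}}} + e^{-6}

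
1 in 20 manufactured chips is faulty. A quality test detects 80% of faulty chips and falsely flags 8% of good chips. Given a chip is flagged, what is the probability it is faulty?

Let D = the rare event, + = positive/flagged.
P(D) = 1/20
P(+|D) = 80/100 = 4/5
P(+|D') = 8/100 = 2/25
P(+) = P(+|D)P(D) + P(+|D')P(D')
     = \frac{4}{5} × \frac{1}{20} + \frac{2}{25} × \frac{19}{20}
     = \frac{29}{250}
P(D|+) = P(+|D)P(D)/P(+) = \frac{10}{29}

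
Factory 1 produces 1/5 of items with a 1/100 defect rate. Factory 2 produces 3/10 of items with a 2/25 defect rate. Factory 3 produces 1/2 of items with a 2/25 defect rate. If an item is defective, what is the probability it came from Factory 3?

Using Bayes' theorem:
P(F1) = 1/5, P(D|F1) = 1/100
P(F2) = 3/10, P(D|F2) = 2/25
P(F3) = 1/2, P(D|F3) = 2/25
P(D) = P(D|F1)P(F1) + P(D|F2)P(F2) + P(D|F3)P(F3)
     = \frac{33}{500}
P(F3|D) = P(D|F3)P(F3) / P(D)
= \frac{20}{33}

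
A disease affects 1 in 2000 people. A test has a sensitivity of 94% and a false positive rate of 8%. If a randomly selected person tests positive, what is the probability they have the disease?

Let D = the rare event, + = positive/flagged.
P(D) = 1/2000
P(+|D) = 94/100 = 47/50
P(+|D') = 8/100 = 2/25
P(+) = P(+|D)P(D) + P(+|D')P(D')
     = \frac{47}{50} × \frac{1}{2000} + \frac{2}{25} × \frac{1999}{2000}
     = \frac{8043}{100000}
P(D|+) = P(+|D)P(D)/P(+) = \frac{47}{8043}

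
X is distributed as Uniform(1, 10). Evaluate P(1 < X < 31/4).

P(1 < X < 31/4) = ∫_{1}^{31/4} f(x) dx
where f(x) = \frac{1}{9}
= \frac{3}{4}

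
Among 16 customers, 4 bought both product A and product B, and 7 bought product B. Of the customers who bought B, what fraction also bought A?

P(A ∩ B) = 4/16 = 1/4
P(B) = 7/16
P(A|B) = P(A ∩ B) / P(B) = (1/4) / (7/16) = 4/7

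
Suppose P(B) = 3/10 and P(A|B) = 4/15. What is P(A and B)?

By definition, P(A|B) = P(A ∩ B) / P(B)
So P(A ∩ B) = P(A|B) × P(B)
= 4/15 × 3/10
= 2/25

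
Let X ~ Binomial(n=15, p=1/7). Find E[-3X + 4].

For X ~ Binomial(n=15, p=1/7):
E[X] = \frac{15}{7}
E[-3X + 4] = -3 × E[X] + 4 = - \frac{17}{7}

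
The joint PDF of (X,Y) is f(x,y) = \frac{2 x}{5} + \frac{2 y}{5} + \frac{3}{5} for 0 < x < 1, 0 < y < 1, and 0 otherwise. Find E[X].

E[X] = ∫_0^1 ∫_0^1 x × f(x,y) dy dx
= ∫_0^1 ∫_0^1 x × (\frac{2 x}{5} + \frac{2 y}{5} + \frac{3}{5}) dy dx
= \frac{8}{15}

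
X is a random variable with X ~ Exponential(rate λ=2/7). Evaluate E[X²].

Using the identity E[X²] = Var(X) + (E[X])²:
E[X] = \frac{7}{2}
Var(X) = \frac{49}{4}
E[X²] = \frac{49}{4} + (\frac{7}{2})²
= \frac{49}{2}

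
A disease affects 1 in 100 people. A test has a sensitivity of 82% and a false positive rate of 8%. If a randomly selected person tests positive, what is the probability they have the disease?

Let D = the rare event, + = positive/flagged.
P(D) = 1/100
P(+|D) = 82/100 = 41/50
P(+|D') = 8/100 = 2/25
P(+) = P(+|D)P(D) + P(+|D')P(D')
     = \frac{41}{50} × \frac{1}{100} + \frac{2}{25} × \frac{99}{100}
     = \frac{437}{5000}
P(D|+) = P(+|D)P(D)/P(+) = \frac{41}{437}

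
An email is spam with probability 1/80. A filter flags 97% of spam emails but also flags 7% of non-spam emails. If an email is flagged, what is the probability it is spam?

Let D = the rare event, + = positive/flagged.
P(D) = 1/80
P(+|D) = 97/100
P(+|D') = 7/100
P(+) = P(+|D)P(D) + P(+|D')P(D')
     = \frac{97}{100} × \frac{1}{80} + \frac{7}{100} × \frac{79}{80}
     = \frac{13}{160}
P(D|+) = P(+|D)P(D)/P(+) = \frac{97}{650}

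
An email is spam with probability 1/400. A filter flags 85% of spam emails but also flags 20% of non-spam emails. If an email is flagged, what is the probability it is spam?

Let D = the rare event, + = positive/flagged.
P(D) = 1/400
P(+|D) = 85/100 = 17/20
P(+|D') = 20/100 = 1/5
P(+) = P(+|D)P(D) + P(+|D')P(D')
     = \frac{17}{20} × \frac{1}{400} + \frac{1}{5} × \frac{399}{400}
     = \frac{1613}{8000}
P(D|+) = P(+|D)P(D)/P(+) = \frac{17}{1613}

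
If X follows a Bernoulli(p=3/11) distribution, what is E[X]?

For X ~ Bernoulli(p=3/11), the expected value is:
E[X] = \frac{3}{11}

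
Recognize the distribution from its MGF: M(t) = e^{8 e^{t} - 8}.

The MGF M(t) = e^{8 e^{t} - 8} is the standard form for the Poisson distribution.
Comparing with the known MGF formula identifies: Poisson(λ=8)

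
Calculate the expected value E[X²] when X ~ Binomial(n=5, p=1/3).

Using the identity E[X²] = Var(X) + (E[X])²:
E[X] = \frac{5}{3}
Var(X) = \frac{10}{9}
E[X²] = \frac{10}{9} + (\frac{5}{3})²
= \frac{35}{9}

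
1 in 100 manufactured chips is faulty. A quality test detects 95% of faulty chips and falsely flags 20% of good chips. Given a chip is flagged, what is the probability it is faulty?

Let D = the rare event, + = positive/flagged.
P(D) = 1/100
P(+|D) = 95/100 = 19/20
P(+|D') = 20/100 = 1/5
P(+) = P(+|D)P(D) + P(+|D')P(D')
     = \frac{19}{20} × \frac{1}{100} + \frac{1}{5} × \frac{99}{100}
     = \frac{83}{400}
P(D|+) = P(+|D)P(D)/P(+) = \frac{19}{415}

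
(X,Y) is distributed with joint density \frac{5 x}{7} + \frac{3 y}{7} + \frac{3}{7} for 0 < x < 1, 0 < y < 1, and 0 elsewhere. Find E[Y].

E[Y] = ∫_0^1 ∫_0^1 y × f(x,y) dx dy
= \frac{15}{28}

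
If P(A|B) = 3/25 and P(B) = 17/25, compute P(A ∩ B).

By definition, P(A|B) = P(A ∩ B) / P(B)
So P(A ∩ B) = P(A|B) × P(B)
= 3/25 × 17/25
= 51/625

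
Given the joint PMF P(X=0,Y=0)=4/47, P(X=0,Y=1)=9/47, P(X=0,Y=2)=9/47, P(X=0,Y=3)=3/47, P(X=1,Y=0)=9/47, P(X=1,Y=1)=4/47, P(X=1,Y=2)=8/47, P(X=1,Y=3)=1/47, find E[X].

First find marginal of X:
P(X=0) = 25/47
P(X=1) = 22/47
E[X] = 0 × 25/47 + 1 × 22/47 = 22/47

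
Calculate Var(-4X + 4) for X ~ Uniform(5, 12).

For X ~ Uniform(5, 12):
Var(X) = \frac{49}{12}
Var(-4X + 4) = (-4)² × Var(X) = 16 × \frac{49}{12} = \frac{196}{3}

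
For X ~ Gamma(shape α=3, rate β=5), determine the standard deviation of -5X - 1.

For X ~ Gamma(shape α=3, rate β=5):
Var(X) = \frac{3}{25}
SD(X) = √(Var(X)) = √(\frac{3}{25}) = \frac{\sqrt{3}}{5}
SD(-5X - 1) = |-5| × SD(X) = 5 × \frac{\sqrt{3}}{5} = \sqrt{3}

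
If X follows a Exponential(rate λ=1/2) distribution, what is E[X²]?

Using the identity E[X²] = Var(X) + (E[X])²:
E[X] = 2
Var(X) = 4
E[X²] = 4 + (2)²
= 8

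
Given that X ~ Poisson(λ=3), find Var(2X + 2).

For X ~ Poisson(λ=3):
Var(X) = 3
Var(2X + 2) = (2)² × Var(X) = 4 × 3 = 12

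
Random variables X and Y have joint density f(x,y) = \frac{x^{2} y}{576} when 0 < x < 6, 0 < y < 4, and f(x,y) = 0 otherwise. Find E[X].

f_X(x) = ∫_0^4 \frac{x^{2} y}{576} dy = \frac{x^{2}}{72}
E[X] = ∫_0^6 x × (\frac{x^{2}}{72}) dx = \frac{9}{2}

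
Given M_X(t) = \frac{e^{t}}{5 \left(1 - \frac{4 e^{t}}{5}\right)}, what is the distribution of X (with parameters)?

The MGF M(t) = \frac{e^{t}}{5 \left(1 - \frac{4 e^{t}}{5}\right)} is the standard form for the Geometric distribution.
Comparing with the known MGF formula identifies: Geometric(p=1/5), X = trial number of first success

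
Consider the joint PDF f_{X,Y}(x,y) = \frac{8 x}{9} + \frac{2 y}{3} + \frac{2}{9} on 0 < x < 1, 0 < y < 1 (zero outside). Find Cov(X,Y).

E[XY] = ∫∫ xy × f(x,y) dx dy = \frac{17}{54}
E[X] = \frac{31}{54}
E[Y] = \frac{5}{9}
Cov(X,Y) = E[XY] - E[X]E[Y] = - \frac{1}{243}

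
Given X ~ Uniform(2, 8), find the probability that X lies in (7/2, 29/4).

P(7/2 < X < 29/4) = ∫_{7/2}^{29/4} f(x) dx
where f(x) = \frac{1}{6}
= \frac{5}{8}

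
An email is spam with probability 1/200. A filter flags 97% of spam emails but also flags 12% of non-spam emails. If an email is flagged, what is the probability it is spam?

Let D = the rare event, + = positive/flagged.
P(D) = 1/200
P(+|D) = 97/100
P(+|D') = 12/100 = 3/25
P(+) = P(+|D)P(D) + P(+|D')P(D')
     = \frac{97}{100} × \frac{1}{200} + \frac{3}{25} × \frac{199}{200}
     = \frac{497}{4000}
P(D|+) = P(+|D)P(D)/P(+) = \frac{97}{2485}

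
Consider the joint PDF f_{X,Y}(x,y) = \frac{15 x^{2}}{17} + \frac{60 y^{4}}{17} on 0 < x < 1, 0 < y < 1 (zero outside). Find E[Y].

E[Y] = ∫_0^1 ∫_0^1 y × f(x,y) dx dy
= \frac{25}{34}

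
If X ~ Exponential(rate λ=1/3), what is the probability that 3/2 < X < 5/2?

P(3/2 < X < 5/2) = ∫_{3/2}^{5/2} f(x) dx
where f(x) = \frac{e^{- \frac{x}{3}}}{3}
= - \frac{1}{e^{\frac{5}{6}}} + e^{- \frac{1}{2}}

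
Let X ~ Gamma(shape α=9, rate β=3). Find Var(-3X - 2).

For X ~ Gamma(shape α=9, rate β=3):
Var(X) = 1
Var(-3X - 2) = (-3)² × Var(X) = 9 × 1 = 9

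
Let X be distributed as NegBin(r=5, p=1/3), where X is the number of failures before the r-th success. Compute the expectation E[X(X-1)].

E[X(X-1)] = E[X² - X] = E[X²] - E[X]
E[X] = 10
E[X²] = Var(X) + (E[X])² = 30 + (10)² = 130
E[X(X-1)] = 130 - 10 = 120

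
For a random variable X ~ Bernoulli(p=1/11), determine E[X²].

Using the identity E[X²] = Var(X) + (E[X])²:
E[X] = \frac{1}{11}
Var(X) = \frac{10}{121}
E[X²] = \frac{10}{121} + (\frac{1}{11})²
= \frac{1}{11}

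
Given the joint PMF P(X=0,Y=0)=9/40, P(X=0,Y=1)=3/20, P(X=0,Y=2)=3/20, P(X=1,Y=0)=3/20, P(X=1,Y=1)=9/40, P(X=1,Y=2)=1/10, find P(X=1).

P(X=1) = P(X=1,Y=0) + P(X=1,Y=1) + P(X=1,Y=2)
= 3/20 + 9/40 + 1/10
= 19/40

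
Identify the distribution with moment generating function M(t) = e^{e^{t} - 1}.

The MGF M(t) = e^{e^{t} - 1} is the standard form for the Poisson distribution.
Comparing with the known MGF formula identifies: Poisson(λ=1)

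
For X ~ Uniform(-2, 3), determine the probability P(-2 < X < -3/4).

P(-2 < X < -3/4) = ∫_{-2}^{-3/4} f(x) dx
where f(x) = \frac{1}{5}
= \frac{1}{4}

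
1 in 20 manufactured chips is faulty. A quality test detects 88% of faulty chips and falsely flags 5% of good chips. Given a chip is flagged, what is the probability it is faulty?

Let D = the rare event, + = positive/flagged.
P(D) = 1/20
P(+|D) = 88/100 = 22/25
P(+|D') = 5/100 = 1/20
P(+) = P(+|D)P(D) + P(+|D')P(D')
     = \frac{22}{25} × \frac{1}{20} + \frac{1}{20} × \frac{19}{20}
     = \frac{183}{2000}
P(D|+) = P(+|D)P(D)/P(+) = \frac{88}{183}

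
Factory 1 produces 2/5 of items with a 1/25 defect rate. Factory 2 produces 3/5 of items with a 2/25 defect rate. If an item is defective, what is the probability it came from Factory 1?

Using Bayes' theorem:
P(F1) = 2/5, P(D|F1) = 1/25
P(F2) = 3/5, P(D|F2) = 2/25
P(D) = P(D|F1)P(F1) + P(D|F2)P(F2)
     = \frac{8}{125}
P(F1|D) = P(D|F1)P(F1) / P(D)
= \frac{1}{4}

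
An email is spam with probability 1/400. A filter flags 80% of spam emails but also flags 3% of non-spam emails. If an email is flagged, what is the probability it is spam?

Let D = the rare event, + = positive/flagged.
P(D) = 1/400
P(+|D) = 80/100 = 4/5
P(+|D') = 3/100
P(+) = P(+|D)P(D) + P(+|D')P(D')
     = \frac{4}{5} × \frac{1}{400} + \frac{3}{100} × \frac{399}{400}
     = \frac{1277}{40000}
P(D|+) = P(+|D)P(D)/P(+) = \frac{80}{1277}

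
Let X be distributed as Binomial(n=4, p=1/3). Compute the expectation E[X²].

Using the identity E[X²] = Var(X) + (E[X])²:
E[X] = \frac{4}{3}
Var(X) = \frac{8}{9}
E[X²] = \frac{8}{9} + (\frac{4}{3})²
= \frac{8}{3}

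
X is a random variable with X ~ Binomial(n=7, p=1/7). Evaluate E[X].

For X ~ Binomial(n=7, p=1/7), the expected value is:
E[X] = 1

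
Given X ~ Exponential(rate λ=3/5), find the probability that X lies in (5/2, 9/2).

P(5/2 < X < 9/2) = ∫_{5/2}^{9/2} f(x) dx
where f(x) = \frac{3 e^{- \frac{3 x}{5}}}{5}
= - \frac{1}{e^{\frac{27}{10}}} + e^{- \frac{3}{2}}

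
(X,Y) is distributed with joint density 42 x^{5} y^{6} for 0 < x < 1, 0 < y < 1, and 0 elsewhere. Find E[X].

E[X] = ∫_0^1 ∫_0^1 x × f(x,y) dy dx
= ∫_0^1 ∫_0^1 x × (42 x^{5} y^{6}) dy dx
= \frac{6}{7}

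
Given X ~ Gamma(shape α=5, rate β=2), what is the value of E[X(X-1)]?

E[X(X-1)] = E[X² - X] = E[X²] - E[X]
E[X] = \frac{5}{2}
E[X²] = Var(X) + (E[X])² = \frac{5}{4} + (\frac{5}{2})² = \frac{15}{2}
E[X(X-1)] = \frac{15}{2} - \frac{5}{2} = 5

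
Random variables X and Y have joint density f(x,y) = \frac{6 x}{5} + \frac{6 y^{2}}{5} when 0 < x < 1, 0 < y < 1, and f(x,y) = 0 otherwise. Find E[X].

E[X] = ∫_0^1 ∫_0^1 x × f(x,y) dy dx
= ∫_0^1 ∫_0^1 x × (\frac{6 x}{5} + \frac{6 y^{2}}{5}) dy dx
= \frac{3}{5}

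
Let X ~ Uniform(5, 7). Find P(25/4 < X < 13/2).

P(25/4 < X < 13/2) = ∫_{25/4}^{13/2} f(x) dx
where f(x) = \frac{1}{2}
= \frac{1}{8}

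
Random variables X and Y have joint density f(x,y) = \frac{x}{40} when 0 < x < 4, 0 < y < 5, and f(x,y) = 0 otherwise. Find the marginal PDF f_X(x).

f_X(x) = ∫_0^5 f(x,y) dy
= ∫_0^5 \frac{x}{40} dy
= \frac{x}{8} for 0 < x < 4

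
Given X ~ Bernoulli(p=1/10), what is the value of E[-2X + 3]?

For X ~ Bernoulli(p=1/10):
E[X] = \frac{1}{10}
E[-2X + 3] = -2 × E[X] + 3 = \frac{14}{5}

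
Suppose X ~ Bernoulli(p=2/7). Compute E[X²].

Using the identity E[X²] = Var(X) + (E[X])²:
E[X] = \frac{2}{7}
Var(X) = \frac{10}{49}
E[X²] = \frac{10}{49} + (\frac{2}{7})²
= \frac{2}{7}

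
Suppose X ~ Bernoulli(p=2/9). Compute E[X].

For X ~ Bernoulli(p=2/9), the expected value is:
E[X] = \frac{2}{9}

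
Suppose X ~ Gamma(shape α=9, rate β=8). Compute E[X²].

Using the identity E[X²] = Var(X) + (E[X])²:
E[X] = \frac{9}{8}
Var(X) = \frac{9}{64}
E[X²] = \frac{9}{64} + (\frac{9}{8})²
= \frac{45}{32}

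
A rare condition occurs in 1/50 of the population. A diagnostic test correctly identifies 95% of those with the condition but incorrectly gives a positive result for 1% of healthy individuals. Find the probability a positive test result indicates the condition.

Let D = the rare event, + = positive/flagged.
P(D) = 1/50
P(+|D) = 95/100 = 19/20
P(+|D') = 1/100
P(+) = P(+|D)P(D) + P(+|D')P(D')
     = \frac{19}{20} × \frac{1}{50} + \frac{1}{100} × \frac{49}{50}
     = \frac{18}{625}
P(D|+) = P(+|D)P(D)/P(+) = \frac{95}{144}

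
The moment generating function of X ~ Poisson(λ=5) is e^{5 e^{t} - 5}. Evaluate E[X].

To find E[X], compute M^(1)(0):
M^(1)(t) = 5 e^{t} e^{5 e^{t} - 5}
M^(1)(0) = 5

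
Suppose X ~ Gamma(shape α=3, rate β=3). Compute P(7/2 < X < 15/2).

P(7/2 < X < 15/2) = ∫_{7/2}^{15/2} f(x) dx
where f(x) = \frac{27 x^{2} e^{- 3 x}}{2}
= \frac{-2213 + 533 e^{12}}{8 e^{\frac{45}{2}}}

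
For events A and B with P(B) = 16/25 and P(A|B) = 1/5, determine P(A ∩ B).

By definition, P(A|B) = P(A ∩ B) / P(B)
So P(A ∩ B) = P(A|B) × P(B)
= 1/5 × 16/25
= 16/125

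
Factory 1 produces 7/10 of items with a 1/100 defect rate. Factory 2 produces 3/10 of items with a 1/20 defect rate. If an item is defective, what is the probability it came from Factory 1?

Using Bayes' theorem:
P(F1) = 7/10, P(D|F1) = 1/100
P(F2) = 3/10, P(D|F2) = 1/20
P(D) = P(D|F1)P(F1) + P(D|F2)P(F2)
     = \frac{11}{500}
P(F1|D) = P(D|F1)P(F1) / P(D)
= \frac{7}{22}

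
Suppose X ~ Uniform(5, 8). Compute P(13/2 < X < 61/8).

P(13/2 < X < 61/8) = ∫_{13/2}^{61/8} f(x) dx
where f(x) = \frac{1}{3}
= \frac{3}{8}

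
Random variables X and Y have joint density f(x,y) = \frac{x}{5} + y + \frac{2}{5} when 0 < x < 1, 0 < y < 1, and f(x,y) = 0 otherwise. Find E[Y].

E[Y] = ∫_0^1 ∫_0^1 y × f(x,y) dx dy
= \frac{7}{12}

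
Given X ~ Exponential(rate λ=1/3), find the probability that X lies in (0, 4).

P(0 < X < 4) = ∫_{0}^{4} f(x) dx
where f(x) = \frac{e^{- \frac{x}{3}}}{3}
= 1 - e^{- \frac{4}{3}}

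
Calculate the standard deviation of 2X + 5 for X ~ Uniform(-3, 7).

For X ~ Uniform(-3, 7):
Var(X) = \frac{25}{3}
SD(X) = √(Var(X)) = √(\frac{25}{3}) = \frac{5 \sqrt{3}}{3}
SD(2X + 5) = |2| × SD(X) = 2 × \frac{5 \sqrt{3}}{3} = \frac{10 \sqrt{3}}{3}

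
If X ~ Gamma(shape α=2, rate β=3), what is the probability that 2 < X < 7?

P(2 < X < 7) = ∫_{2}^{7} f(x) dx
where f(x) = 9 x e^{- 3 x}
= \frac{-22 + 7 e^{15}}{e^{21}}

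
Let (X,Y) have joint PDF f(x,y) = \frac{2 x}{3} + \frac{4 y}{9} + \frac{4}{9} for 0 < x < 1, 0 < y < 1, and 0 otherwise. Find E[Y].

E[Y] = ∫_0^1 ∫_0^1 y × f(x,y) dx dy
= \frac{29}{54}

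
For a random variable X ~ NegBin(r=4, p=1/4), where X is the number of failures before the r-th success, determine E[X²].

Using the identity E[X²] = Var(X) + (E[X])²:
E[X] = 12
Var(X) = 48
E[X²] = 48 + (12)²
= 192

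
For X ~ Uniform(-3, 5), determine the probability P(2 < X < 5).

P(2 < X < 5) = ∫_{2}^{5} f(x) dx
where f(x) = \frac{1}{8}
= \frac{3}{8}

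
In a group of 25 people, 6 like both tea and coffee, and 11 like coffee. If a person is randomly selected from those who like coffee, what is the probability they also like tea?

P(A ∩ B) = 6/25
P(B) = 11/25
P(A|B) = P(A ∩ B) / P(B) = (6/25) / (11/25) = 6/11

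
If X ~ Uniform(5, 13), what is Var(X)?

For X ~ Uniform(5, 13):
Var(X) = \frac{16}{3}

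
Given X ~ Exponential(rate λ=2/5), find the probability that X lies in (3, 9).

P(3 < X < 9) = ∫_{3}^{9} f(x) dx
where f(x) = \frac{2 e^{- \frac{2 x}{5}}}{5}
= - \frac{1 - e^{\frac{12}{5}}}{e^{\frac{18}{5}}}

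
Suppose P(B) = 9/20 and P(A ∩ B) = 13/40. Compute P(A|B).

P(A|B) = P(A ∩ B) / P(B)
= (13/40) / (9/20)
= 13/18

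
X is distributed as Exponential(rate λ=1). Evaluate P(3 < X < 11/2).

P(3 < X < 11/2) = ∫_{3}^{11/2} f(x) dx
where f(x) = e^{- x}
= - \frac{1}{e^{\frac{11}{2}}} + e^{-3}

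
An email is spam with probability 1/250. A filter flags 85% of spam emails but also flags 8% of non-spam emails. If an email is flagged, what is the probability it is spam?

Let D = the rare event, + = positive/flagged.
P(D) = 1/250
P(+|D) = 85/100 = 17/20
P(+|D') = 8/100 = 2/25
P(+) = P(+|D)P(D) + P(+|D')P(D')
     = \frac{17}{20} × \frac{1}{250} + \frac{2}{25} × \frac{249}{250}
     = \frac{2077}{25000}
P(D|+) = P(+|D)P(D)/P(+) = \frac{85}{2077}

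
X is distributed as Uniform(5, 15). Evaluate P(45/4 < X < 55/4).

P(45/4 < X < 55/4) = ∫_{45/4}^{55/4} f(x) dx
where f(x) = \frac{1}{10}
= \frac{1}{4}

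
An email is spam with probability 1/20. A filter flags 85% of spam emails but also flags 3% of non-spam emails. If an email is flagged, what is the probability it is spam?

Let D = the rare event, + = positive/flagged.
P(D) = 1/20
P(+|D) = 85/100 = 17/20
P(+|D') = 3/100
P(+) = P(+|D)P(D) + P(+|D')P(D')
     = \frac{17}{20} × \frac{1}{20} + \frac{3}{100} × \frac{19}{20}
     = \frac{71}{1000}
P(D|+) = P(+|D)P(D)/P(+) = \frac{85}{142}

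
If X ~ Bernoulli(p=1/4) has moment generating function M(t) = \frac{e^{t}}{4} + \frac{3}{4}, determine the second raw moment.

To find E[X^2], compute M^(2)(0):
M^(1)(t) = \frac{e^{t}}{4}
M^(2)(t) = \frac{e^{t}}{4}
M^(2)(0) = \frac{1}{4}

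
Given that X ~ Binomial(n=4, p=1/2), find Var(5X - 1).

For X ~ Binomial(n=4, p=1/2):
Var(X) = 1
Var(5X - 1) = (5)² × Var(X) = 25 × 1 = 25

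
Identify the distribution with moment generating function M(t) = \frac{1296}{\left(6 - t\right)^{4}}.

The MGF M(t) = \frac{1296}{\left(6 - t\right)^{4}} is the standard form for the Gamma distribution.
Comparing with the known MGF formula identifies: Gamma(shape α=4, rate β=6)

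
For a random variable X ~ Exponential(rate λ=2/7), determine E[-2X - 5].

For X ~ Exponential(rate λ=2/7):
E[X] = \frac{7}{2}
E[-2X - 5] = -2 × E[X] - 5 = -12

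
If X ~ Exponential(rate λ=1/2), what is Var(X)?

For X ~ Exponential(rate λ=1/2):
Var(X) = 4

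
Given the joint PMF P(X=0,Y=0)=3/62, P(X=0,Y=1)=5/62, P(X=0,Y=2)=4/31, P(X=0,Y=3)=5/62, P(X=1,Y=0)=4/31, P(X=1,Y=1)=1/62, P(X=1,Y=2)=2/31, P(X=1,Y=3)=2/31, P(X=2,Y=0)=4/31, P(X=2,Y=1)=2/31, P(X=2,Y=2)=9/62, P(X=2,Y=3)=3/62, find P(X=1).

P(X=1) = P(X=1,Y=0) + P(X=1,Y=1) + P(X=1,Y=2) + P(X=1,Y=3)
= 4/31 + 1/62 + 2/31 + 2/31
= 17/62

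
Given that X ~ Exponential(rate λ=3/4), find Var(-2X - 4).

For X ~ Exponential(rate λ=3/4):
Var(X) = \frac{16}{9}
Var(-2X - 4) = (-2)² × Var(X) = 4 × \frac{16}{9} = \frac{64}{9}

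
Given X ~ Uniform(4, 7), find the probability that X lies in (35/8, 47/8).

P(35/8 < X < 47/8) = ∫_{35/8}^{47/8} f(x) dx
where f(x) = \frac{1}{3}
= \frac{1}{2}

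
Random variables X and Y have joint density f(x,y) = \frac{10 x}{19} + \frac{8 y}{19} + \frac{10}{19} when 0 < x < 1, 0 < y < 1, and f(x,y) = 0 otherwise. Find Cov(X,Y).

E[XY] = ∫∫ xy × f(x,y) dx dy = \frac{11}{38}
E[X] = \frac{31}{57}
E[Y] = \frac{61}{114}
Cov(X,Y) = E[XY] - E[X]E[Y] = - \frac{5}{3249}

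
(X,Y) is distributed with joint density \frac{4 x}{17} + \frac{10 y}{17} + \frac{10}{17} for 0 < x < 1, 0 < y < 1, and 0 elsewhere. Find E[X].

E[X] = ∫_0^1 ∫_0^1 x × f(x,y) dy dx
= ∫_0^1 ∫_0^1 x × (\frac{4 x}{17} + \frac{10 y}{17} + \frac{10}{17}) dy dx
= \frac{53}{102}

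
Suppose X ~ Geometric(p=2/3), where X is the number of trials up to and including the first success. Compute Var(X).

For X ~ Geometric(p=2/3), where X is the number of trials up to and including the first success:
Var(X) = \frac{3}{4}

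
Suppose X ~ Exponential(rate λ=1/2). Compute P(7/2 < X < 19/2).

P(7/2 < X < 19/2) = ∫_{7/2}^{19/2} f(x) dx
where f(x) = \frac{e^{- \frac{x}{2}}}{2}
= - \frac{1 - e^{3}}{e^{\frac{19}{4}}}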